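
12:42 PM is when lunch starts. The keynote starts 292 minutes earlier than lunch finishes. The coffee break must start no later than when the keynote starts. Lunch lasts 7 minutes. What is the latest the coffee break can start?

7:57 AM

Lunch ends at 12:42 PM + 7 min = 12:49 PM.
The keynote starts at 12:49 PM − 292 min = 7:57 AM.
The coffee break is bounded by the keynote, so the latest it can start is 7:57 AM.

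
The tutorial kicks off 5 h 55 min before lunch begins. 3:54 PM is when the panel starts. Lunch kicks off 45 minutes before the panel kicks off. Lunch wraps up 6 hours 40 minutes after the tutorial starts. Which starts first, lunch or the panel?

lunch

Lunch starts at 3:54 PM − 45 min = 3:09 PM.
Lunch starts at 3:09 PM and the panel starts at 3:54 PM, so lunch is first.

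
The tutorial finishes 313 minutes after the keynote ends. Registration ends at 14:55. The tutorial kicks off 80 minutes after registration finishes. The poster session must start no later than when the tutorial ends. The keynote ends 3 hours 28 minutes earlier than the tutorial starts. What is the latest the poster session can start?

The tutorial starts at 14:55 + 80 min = 16:15.
The keynote ends at 16:15 − 208 min = 12:47.
The tutorial ends at 12:47 + 313 min = 18:00.
The poster session is bounded by the tutorial, so the latest it can start is 18:00.

18:00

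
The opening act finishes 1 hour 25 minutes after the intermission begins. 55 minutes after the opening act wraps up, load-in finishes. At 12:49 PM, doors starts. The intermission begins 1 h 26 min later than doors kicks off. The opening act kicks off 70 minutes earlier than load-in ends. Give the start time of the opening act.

3:25 PM

The intermission starts at 12:49 PM + 86 min = 2:15 PM.
The opening act ends at 2:15 PM + 85 min = 3:40 PM.
Load-in ends at 3:40 PM + 55 min = 4:35 PM.
The opening act starts at 4:35 PM − 70 min = 3:25 PM.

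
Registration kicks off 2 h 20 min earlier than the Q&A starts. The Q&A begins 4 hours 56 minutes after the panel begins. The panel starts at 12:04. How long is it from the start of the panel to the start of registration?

2 h 36 min

The Q&A starts at 12:04 + 296 min = 17:00.
Registration starts at 17:00 − 140 min = 14:40.
From 12:04 to 14:40 is 2 h 36 min.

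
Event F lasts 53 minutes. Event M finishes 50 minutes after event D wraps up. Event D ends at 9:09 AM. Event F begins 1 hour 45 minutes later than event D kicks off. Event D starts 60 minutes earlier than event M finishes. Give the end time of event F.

Event M ends at 9:09 AM + 50 min = 9:59 AM.
Event D starts at 9:59 AM − 60 min = 8:59 AM.
Event F starts at 8:59 AM + 105 min = 10:44 AM.
Event F ends at 10:44 AM + 53 min = 11:37 AM.

11:37 AM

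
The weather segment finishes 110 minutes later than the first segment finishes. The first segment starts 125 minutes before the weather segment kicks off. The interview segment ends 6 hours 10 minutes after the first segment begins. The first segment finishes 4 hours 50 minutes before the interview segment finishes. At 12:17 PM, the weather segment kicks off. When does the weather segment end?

The first segment starts at 12:17 PM − 125 min = 10:12 AM.
The interview segment ends at 10:12 AM + 370 min = 4:22 PM.
The first segment ends at 4:22 PM − 290 min = 11:32 AM.
The weather segment ends at 11:32 AM + 110 min = 1:22 PM.

1:22 PM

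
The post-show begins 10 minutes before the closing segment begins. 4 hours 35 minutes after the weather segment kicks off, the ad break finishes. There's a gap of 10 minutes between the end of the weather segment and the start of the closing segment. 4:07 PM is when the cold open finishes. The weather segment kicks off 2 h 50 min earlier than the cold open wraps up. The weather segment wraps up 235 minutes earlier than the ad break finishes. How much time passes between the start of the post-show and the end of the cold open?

The weather segment starts at 4:07 PM − 170 min = 1:17 PM.
The ad break ends at 1:17 PM + 275 min = 5:52 PM.
The weather segment ends at 5:52 PM − 235 min = 1:57 PM.
The closing segment starts at 1:57 PM + 10 min = 2:07 PM.
The post-show starts at 2:07 PM − 10 min = 1:57 PM.
From 1:57 PM to 4:07 PM is 2 hours 10 minutes.

2 hours 10 minutes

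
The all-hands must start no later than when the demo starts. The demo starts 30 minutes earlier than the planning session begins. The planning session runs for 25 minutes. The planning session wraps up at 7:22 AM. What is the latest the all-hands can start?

6:27 AM

The planning session starts at 7:22 AM − 25 min = 6:57 AM.
The demo starts at 6:57 AM − 30 min = 6:27 AM.
The all-hands is bounded by the demo, so the latest it can start is 6:27 AM.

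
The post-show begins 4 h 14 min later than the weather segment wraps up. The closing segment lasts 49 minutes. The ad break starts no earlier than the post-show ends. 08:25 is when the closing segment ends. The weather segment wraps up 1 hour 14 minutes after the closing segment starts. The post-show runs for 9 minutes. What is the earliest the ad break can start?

The closing segment starts at 08:25 − 49 min = 07:36.
The weather segment ends at 07:36 + 74 min = 08:50.
The post-show starts at 08:50 + 254 min = 13:04.
The post-show ends at 13:04 + 9 min = 13:13.
The ad break is bounded by the post-show, so the earliest it can start is 13:13.

13:13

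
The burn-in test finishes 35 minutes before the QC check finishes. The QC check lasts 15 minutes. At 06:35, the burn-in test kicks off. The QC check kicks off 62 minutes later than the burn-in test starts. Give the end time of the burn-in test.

The QC check starts at 06:35 + 62 min = 07:37.
The QC check ends at 07:37 + 15 min = 07:52.
The burn-in test ends at 07:52 − 35 min = 07:17.

07:17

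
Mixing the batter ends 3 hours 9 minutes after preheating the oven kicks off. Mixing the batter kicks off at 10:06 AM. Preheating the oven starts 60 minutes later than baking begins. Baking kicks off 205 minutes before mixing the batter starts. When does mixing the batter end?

Baking starts at 10:06 AM − 205 min = 6:41 AM.
Preheating the oven starts at 6:41 AM + 60 min = 7:41 AM.
Mixing the batter ends at 7:41 AM + 189 min = 10:50 AM.

10:50 AM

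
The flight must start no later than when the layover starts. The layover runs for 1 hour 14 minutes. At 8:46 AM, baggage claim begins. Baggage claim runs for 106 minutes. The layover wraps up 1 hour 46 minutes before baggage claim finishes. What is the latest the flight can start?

Baggage claim ends at 8:46 AM + 106 min = 10:32 AM.
The layover ends at 10:32 AM − 106 min = 8:46 AM.
The layover starts at 8:46 AM − 74 min = 7:32 AM.
The flight is bounded by the layover, so the latest it can start is 7:32 AM.

7:32 AM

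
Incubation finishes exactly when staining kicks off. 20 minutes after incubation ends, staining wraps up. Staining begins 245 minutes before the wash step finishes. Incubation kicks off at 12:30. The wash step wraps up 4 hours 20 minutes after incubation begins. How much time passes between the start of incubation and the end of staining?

The wash step ends at 12:30 + 260 min = 16:50.
Staining starts at 16:50 − 245 min = 12:45.
So incubation ends at 12:45.
Staining ends at 12:45 + 20 min = 13:05.
From 12:30 to 13:05 is 35 minutes.

35 minutes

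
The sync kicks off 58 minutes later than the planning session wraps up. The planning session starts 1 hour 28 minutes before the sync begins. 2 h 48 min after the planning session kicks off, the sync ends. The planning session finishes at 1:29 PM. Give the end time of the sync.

3:47 PM

The sync starts at 1:29 PM + 58 min = 2:27 PM.
The planning session starts at 2:27 PM − 88 min = 12:59 PM.
The sync ends at 12:59 PM + 168 min = 3:47 PM.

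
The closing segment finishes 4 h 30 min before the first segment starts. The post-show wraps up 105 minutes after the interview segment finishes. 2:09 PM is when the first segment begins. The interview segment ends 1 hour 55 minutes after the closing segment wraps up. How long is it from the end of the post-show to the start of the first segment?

50 minutes

The closing segment ends at 2:09 PM − 270 min = 9:39 AM.
The interview segment ends at 9:39 AM + 115 min = 11:34 AM.
The post-show ends at 11:34 AM + 105 min = 1:19 PM.
From 1:19 PM to 2:09 PM is 50 minutes.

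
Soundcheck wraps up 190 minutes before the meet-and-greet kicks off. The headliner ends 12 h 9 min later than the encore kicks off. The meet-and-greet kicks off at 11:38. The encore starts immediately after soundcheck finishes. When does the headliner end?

20:37

Soundcheck ends at 11:38 − 190 min = 08:28.
So the encore starts at 08:28.
The headliner ends at 08:28 + 729 min = 20:37.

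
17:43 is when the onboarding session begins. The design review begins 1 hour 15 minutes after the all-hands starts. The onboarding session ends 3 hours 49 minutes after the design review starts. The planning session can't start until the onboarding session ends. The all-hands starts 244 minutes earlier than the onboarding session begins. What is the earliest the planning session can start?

18:43

The all-hands starts at 17:43 − 244 min = 13:39.
The design review starts at 13:39 + 75 min = 14:54.
The onboarding session ends at 14:54 + 229 min = 18:43.
The planning session is bounded by the onboarding session, so the earliest it can start is 18:43.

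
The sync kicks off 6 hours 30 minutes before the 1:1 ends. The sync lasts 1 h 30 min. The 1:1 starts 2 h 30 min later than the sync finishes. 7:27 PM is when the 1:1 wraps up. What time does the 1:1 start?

4:57 PM

The sync starts at 7:27 PM − 390 min = 12:57 PM.
The sync ends at 12:57 PM + 90 min = 2:27 PM.
The 1:1 starts at 2:27 PM + 150 min = 4:57 PM.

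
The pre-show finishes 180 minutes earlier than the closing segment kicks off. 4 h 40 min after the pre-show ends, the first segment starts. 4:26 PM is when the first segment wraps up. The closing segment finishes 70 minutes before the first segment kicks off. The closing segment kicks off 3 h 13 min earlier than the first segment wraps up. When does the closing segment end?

The closing segment starts at 4:26 PM − 193 min = 1:13 PM.
The pre-show ends at 1:13 PM − 180 min = 10:13 AM.
The first segment starts at 10:13 AM + 280 min = 2:53 PM.
The closing segment ends at 2:53 PM − 70 min = 1:43 PM.

1:43 PM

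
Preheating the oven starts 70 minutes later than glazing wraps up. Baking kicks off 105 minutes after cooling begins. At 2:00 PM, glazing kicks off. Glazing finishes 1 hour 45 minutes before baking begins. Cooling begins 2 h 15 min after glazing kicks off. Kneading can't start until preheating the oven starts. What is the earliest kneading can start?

5:25 PM

Cooling starts at 2:00 PM + 135 min = 4:15 PM.
Baking starts at 4:15 PM + 105 min = 6:00 PM.
Glazing ends at 6:00 PM − 105 min = 4:15 PM.
Preheating the oven starts at 4:15 PM + 70 min = 5:25 PM.
Kneading is bounded by preheating the oven, so the earliest it can start is 5:25 PM.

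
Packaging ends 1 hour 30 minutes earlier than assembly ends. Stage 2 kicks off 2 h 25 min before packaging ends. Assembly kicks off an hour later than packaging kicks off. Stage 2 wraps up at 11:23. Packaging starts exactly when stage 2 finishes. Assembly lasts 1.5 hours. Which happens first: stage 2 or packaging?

Packaging starts at 11:23.
Assembly starts at 11:23 + 60 min = 12:23.
Assembly ends at 12:23 + 90 min = 13:53.
Packaging ends at 13:53 − 90 min = 12:23.
Stage 2 starts at 12:23 − 145 min = 09:58.
Stage 2 starts at 09:58 and packaging starts at 11:23, so stage 2 is first.

stage 2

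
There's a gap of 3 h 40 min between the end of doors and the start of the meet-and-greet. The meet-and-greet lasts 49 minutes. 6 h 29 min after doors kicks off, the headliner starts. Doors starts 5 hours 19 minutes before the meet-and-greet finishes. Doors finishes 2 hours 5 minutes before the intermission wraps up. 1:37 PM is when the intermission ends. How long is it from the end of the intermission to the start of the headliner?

3 h 34 min

Doors ends at 1:37 PM − 125 min = 11:32 AM.
The meet-and-greet starts at 11:32 AM + 220 min = 3:12 PM.
The meet-and-greet ends at 3:12 PM + 49 min = 4:01 PM.
Doors starts at 4:01 PM − 319 min = 10:42 AM.
The headliner starts at 10:42 AM + 389 min = 5:11 PM.
From 1:37 PM to 5:11 PM is 3 h 34 min.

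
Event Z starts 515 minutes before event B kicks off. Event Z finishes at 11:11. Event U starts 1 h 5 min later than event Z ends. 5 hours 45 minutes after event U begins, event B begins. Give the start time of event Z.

09:26

Event U starts at 11:11 + 65 min = 12:16.
Event B starts at 12:16 + 345 min = 18:01.
Event Z starts at 18:01 − 515 min = 09:26.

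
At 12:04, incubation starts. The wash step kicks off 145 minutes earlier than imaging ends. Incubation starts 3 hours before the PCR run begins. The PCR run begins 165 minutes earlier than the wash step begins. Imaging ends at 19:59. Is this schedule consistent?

No

The wash step starts at 19:59 − 145 min = 17:34.
The PCR run starts at 17:34 − 165 min = 14:49.
Incubation starts at 14:49 − 180 min = 11:49.
But incubation is also said to start at 12:04 — a 15-minute conflict.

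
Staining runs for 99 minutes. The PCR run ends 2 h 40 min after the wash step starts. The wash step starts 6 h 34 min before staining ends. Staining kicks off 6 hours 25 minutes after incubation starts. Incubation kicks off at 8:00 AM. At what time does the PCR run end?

12:10 PM

Staining starts at 8:00 AM + 385 min = 2:25 PM.
Staining ends at 2:25 PM + 99 min = 4:04 PM.
The wash step starts at 4:04 PM − 394 min = 9:30 AM.
The PCR run ends at 9:30 AM + 160 min = 12:10 PM.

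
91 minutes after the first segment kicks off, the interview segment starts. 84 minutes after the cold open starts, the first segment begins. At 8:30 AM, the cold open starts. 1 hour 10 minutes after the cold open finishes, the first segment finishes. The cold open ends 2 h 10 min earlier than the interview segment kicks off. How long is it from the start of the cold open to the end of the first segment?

The first segment starts at 8:30 AM + 84 min = 9:54 AM.
The interview segment starts at 9:54 AM + 91 min = 11:25 AM.
The cold open ends at 11:25 AM − 130 min = 9:15 AM.
The first segment ends at 9:15 AM + 70 min = 10:25 AM.
From 8:30 AM to 10:25 AM is 1 h 55 min.

1 h 55 min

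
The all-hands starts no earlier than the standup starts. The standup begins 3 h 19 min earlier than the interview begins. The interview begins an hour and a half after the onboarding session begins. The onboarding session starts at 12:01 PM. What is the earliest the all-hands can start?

10:12 AM

The interview starts at 12:01 PM + 90 min = 1:31 PM.
The standup starts at 1:31 PM − 199 min = 10:12 AM.
The all-hands is bounded by the standup, so the earliest it can start is 10:12 AM.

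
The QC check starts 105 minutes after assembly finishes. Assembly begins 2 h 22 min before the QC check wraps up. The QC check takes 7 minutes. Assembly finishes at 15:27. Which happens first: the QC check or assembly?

The QC check starts at 15:27 + 105 min = 17:12.
The QC check ends at 17:12 + 7 min = 17:19.
Assembly starts at 17:19 − 142 min = 14:57.
The QC check starts at 17:12 and assembly starts at 14:57, so assembly is first.

assembly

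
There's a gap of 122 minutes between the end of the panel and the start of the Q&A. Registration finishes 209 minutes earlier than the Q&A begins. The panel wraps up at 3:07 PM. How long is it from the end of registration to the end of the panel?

1 hour 27 minutes

The Q&A starts at 3:07 PM + 122 min = 5:09 PM.
Registration ends at 5:09 PM − 209 min = 1:40 PM.
From 1:40 PM to 3:07 PM is 1 hour 27 minutes.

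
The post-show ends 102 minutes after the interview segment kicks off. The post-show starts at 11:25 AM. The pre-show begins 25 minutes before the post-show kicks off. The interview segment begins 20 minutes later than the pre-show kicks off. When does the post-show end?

1:02 PM

The pre-show starts at 11:25 AM − 25 min = 11:00 AM.
The interview segment starts at 11:00 AM + 20 min = 11:20 AM.
The post-show ends at 11:20 AM + 102 min = 1:02 PM.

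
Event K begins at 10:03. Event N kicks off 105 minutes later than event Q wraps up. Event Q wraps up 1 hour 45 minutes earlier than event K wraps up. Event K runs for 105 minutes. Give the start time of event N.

Event K ends at 10:03 + 105 min = 11:48.
Event Q ends at 11:48 − 105 min = 10:03.
Event N starts at 10:03 + 105 min = 11:48.

11:48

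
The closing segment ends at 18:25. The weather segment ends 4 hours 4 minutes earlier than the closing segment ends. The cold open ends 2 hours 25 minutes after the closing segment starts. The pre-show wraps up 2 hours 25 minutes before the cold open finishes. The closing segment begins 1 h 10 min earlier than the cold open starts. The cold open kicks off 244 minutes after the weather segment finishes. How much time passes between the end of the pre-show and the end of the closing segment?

The weather segment ends at 18:25 − 244 min = 14:21.
The cold open starts at 14:21 + 244 min = 18:25.
The closing segment starts at 18:25 − 70 min = 17:15.
The cold open ends at 17:15 + 145 min = 19:40.
The pre-show ends at 19:40 − 145 min = 17:15.
From 17:15 to 18:25 is 1 hour 10 minutes.

1 hour 10 minutes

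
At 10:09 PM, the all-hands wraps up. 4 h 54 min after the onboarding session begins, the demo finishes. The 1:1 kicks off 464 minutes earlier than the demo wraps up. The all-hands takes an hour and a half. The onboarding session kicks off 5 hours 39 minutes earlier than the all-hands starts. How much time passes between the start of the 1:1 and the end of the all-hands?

The all-hands starts at 10:09 PM − 90 min = 8:39 PM.
The onboarding session starts at 8:39 PM − 339 min = 3:00 PM.
The demo ends at 3:00 PM + 294 min = 7:54 PM.
The 1:1 starts at 7:54 PM − 464 min = 12:10 PM.
From 12:10 PM to 10:09 PM is 599 minutes.

599 minutes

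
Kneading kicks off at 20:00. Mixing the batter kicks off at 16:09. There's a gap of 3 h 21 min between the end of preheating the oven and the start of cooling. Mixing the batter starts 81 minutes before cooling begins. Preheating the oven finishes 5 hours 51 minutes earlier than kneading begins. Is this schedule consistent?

Yes

Preheating the oven ends at 20:00 − 351 min = 14:09.
Cooling starts at 14:09 + 201 min = 17:30.
Mixing the batter starts at 17:30 − 81 min = 16:09.
That matches the stated 16:09, so the schedule is consistent.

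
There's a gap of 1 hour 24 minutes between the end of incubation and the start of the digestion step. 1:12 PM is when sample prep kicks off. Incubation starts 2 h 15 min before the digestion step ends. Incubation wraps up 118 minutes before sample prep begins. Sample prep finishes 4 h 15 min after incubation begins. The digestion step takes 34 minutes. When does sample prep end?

Incubation ends at 1:12 PM − 118 min = 11:14 AM.
The digestion step starts at 11:14 AM + 84 min = 12:38 PM.
The digestion step ends at 12:38 PM + 34 min = 1:12 PM.
Incubation starts at 1:12 PM − 135 min = 10:57 AM.
Sample prep ends at 10:57 AM + 255 min = 3:12 PM.

3:12 PM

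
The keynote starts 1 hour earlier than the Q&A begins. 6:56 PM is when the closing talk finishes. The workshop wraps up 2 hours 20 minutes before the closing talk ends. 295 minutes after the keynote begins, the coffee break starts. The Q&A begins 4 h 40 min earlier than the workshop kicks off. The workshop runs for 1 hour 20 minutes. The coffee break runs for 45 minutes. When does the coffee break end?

3:16 PM

The workshop ends at 6:56 PM − 140 min = 4:36 PM.
The workshop starts at 4:36 PM − 80 min = 3:16 PM.
The Q&A starts at 3:16 PM − 280 min = 10:36 AM.
The keynote starts at 10:36 AM − 60 min = 9:36 AM.
The coffee break starts at 9:36 AM + 295 min = 2:31 PM.
The coffee break ends at 2:31 PM + 45 min = 3:16 PM.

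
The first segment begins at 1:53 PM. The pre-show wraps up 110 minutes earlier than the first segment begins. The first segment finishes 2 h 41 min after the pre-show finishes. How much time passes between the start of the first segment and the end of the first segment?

51 minutes

The pre-show ends at 1:53 PM − 110 min = 12:03 PM.
The first segment ends at 12:03 PM + 161 min = 2:44 PM.
From 1:53 PM to 2:44 PM is 51 minutes.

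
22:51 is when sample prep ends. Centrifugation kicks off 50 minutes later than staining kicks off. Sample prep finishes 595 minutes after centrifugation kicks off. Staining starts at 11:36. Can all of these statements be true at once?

No

Centrifugation starts at 11:36 + 50 min = 12:26.
Sample prep ends at 12:26 + 595 min = 22:21.
But sample prep is also said to end at 22:51 — a 30-minute conflict.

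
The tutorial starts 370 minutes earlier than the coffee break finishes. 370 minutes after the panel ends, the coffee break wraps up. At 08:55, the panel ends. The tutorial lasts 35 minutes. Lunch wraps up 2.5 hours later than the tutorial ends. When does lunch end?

12:00

The coffee break ends at 08:55 + 370 min = 15:05.
The tutorial starts at 15:05 − 370 min = 08:55.
The tutorial ends at 08:55 + 35 min = 09:30.
Lunch ends at 09:30 + 150 min = 12:00.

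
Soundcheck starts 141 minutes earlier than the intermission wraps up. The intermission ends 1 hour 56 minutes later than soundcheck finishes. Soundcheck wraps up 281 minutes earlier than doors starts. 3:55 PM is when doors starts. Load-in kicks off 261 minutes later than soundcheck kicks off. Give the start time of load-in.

3:10 PM

Soundcheck ends at 3:55 PM − 281 min = 11:14 AM.
The intermission ends at 11:14 AM + 116 min = 1:10 PM.
Soundcheck starts at 1:10 PM − 141 min = 10:49 AM.
Load-in starts at 10:49 AM + 261 min = 3:10 PM.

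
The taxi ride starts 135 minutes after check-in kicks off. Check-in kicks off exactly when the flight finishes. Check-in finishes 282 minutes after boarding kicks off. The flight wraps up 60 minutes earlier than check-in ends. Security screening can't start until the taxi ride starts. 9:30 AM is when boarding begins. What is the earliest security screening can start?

3:27 PM

Check-in ends at 9:30 AM + 282 min = 2:12 PM.
The flight ends at 2:12 PM − 60 min = 1:12 PM.
So check-in starts at 1:12 PM.
The taxi ride starts at 1:12 PM + 135 min = 3:27 PM.
Security screening is bounded by the taxi ride, so the earliest it can start is 3:27 PM.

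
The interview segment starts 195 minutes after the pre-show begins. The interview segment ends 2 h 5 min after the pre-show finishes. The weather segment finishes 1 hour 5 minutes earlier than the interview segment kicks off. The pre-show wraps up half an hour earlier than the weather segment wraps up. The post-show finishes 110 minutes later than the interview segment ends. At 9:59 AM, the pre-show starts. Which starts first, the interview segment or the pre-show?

The interview segment starts at 9:59 AM + 195 min = 1:14 PM.
The interview segment starts at 1:14 PM and the pre-show starts at 9:59 AM, so the pre-show is first.

the pre-show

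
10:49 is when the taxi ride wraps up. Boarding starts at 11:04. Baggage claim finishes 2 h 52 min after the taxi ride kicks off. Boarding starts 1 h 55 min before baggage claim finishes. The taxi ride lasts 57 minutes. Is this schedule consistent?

The taxi ride starts at 10:49 − 57 min = 09:52.
Baggage claim ends at 09:52 + 172 min = 12:44.
Boarding starts at 12:44 − 115 min = 10:49.
But boarding is also said to start at 11:04 — a 15-minute conflict.

No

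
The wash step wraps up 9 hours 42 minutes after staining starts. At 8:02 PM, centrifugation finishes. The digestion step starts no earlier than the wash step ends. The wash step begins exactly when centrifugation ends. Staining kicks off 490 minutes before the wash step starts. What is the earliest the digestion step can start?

9:34 PM

The wash step starts at 8:02 PM.
Staining starts at 8:02 PM − 490 min = 11:52 AM.
The wash step ends at 11:52 AM + 582 min = 9:34 PM.
The digestion step is bounded by the wash step, so the earliest it can start is 9:34 PM.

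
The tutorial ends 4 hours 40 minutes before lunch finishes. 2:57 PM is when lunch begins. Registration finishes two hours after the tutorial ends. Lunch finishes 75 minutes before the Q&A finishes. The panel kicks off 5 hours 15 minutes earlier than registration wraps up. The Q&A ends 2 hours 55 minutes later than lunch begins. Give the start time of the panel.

8:42 AM

The Q&A ends at 2:57 PM + 175 min = 5:52 PM.
Lunch ends at 5:52 PM − 75 min = 4:37 PM.
The tutorial ends at 4:37 PM − 280 min = 11:57 AM.
Registration ends at 11:57 AM + 120 min = 1:57 PM.
The panel starts at 1:57 PM − 315 min = 8:42 AM.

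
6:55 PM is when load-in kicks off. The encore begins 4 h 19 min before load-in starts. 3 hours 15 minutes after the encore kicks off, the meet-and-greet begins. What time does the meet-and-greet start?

The encore starts at 6:55 PM − 259 min = 2:36 PM.
The meet-and-greet starts at 2:36 PM + 195 min = 5:51 PM.

5:51 PM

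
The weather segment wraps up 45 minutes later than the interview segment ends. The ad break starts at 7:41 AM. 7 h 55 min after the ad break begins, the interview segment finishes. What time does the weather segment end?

4:21 PM

The interview segment ends at 7:41 AM + 475 min = 3:36 PM.
The weather segment ends at 3:36 PM + 45 min = 4:21 PM.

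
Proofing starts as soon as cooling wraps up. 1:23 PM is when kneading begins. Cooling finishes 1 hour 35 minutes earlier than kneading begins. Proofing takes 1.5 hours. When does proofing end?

Cooling ends at 1:23 PM − 95 min = 11:48 AM.
So proofing starts at 11:48 AM.
Proofing ends at 11:48 AM + 90 min = 1:18 PM.

1:18 PM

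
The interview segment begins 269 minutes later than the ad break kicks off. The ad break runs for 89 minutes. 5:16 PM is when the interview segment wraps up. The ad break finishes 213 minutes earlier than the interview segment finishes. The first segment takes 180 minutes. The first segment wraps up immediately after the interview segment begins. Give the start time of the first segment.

The ad break ends at 5:16 PM − 213 min = 1:43 PM.
The ad break starts at 1:43 PM − 89 min = 12:14 PM.
The interview segment starts at 12:14 PM + 269 min = 4:43 PM.
So the first segment ends at 4:43 PM.
The first segment starts at 4:43 PM − 180 min = 1:43 PM.

1:43 PM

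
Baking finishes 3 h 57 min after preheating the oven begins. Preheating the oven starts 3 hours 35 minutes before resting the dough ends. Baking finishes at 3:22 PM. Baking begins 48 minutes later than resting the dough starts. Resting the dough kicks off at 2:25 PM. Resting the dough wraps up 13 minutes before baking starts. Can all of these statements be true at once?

Baking starts at 2:25 PM + 48 min = 3:13 PM.
Resting the dough ends at 3:13 PM − 13 min = 3:00 PM.
Preheating the oven starts at 3:00 PM − 215 min = 11:25 AM.
Baking ends at 11:25 AM + 237 min = 3:22 PM.
That matches the stated 3:22 PM, so the schedule is consistent.

Yes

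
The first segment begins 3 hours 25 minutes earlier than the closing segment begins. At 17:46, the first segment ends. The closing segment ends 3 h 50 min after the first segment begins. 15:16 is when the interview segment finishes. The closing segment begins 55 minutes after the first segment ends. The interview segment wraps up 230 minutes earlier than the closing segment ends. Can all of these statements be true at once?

The closing segment starts at 17:46 + 55 min = 18:41.
The first segment starts at 18:41 − 205 min = 15:16.
The closing segment ends at 15:16 + 230 min = 19:06.
The interview segment ends at 19:06 − 230 min = 15:16.
That matches the stated 15:16, so the schedule is consistent.

Yes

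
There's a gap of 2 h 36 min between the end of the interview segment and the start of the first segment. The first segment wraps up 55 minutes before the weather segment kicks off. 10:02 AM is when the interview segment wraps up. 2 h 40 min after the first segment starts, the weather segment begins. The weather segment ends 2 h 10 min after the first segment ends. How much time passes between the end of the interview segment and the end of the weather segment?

391 minutes

The first segment starts at 10:02 AM + 156 min = 12:38 PM.
The weather segment starts at 12:38 PM + 160 min = 3:18 PM.
The first segment ends at 3:18 PM − 55 min = 2:23 PM.
The weather segment ends at 2:23 PM + 130 min = 4:33 PM.
From 10:02 AM to 4:33 PM is 391 minutes.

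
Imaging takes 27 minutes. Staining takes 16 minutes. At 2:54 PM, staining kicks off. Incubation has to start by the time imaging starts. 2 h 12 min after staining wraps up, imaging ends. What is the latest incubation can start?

Staining ends at 2:54 PM + 16 min = 3:10 PM.
Imaging ends at 3:10 PM + 132 min = 5:22 PM.
Imaging starts at 5:22 PM − 27 min = 4:55 PM.
Incubation is bounded by imaging, so the latest it can start is 4:55 PM.

4:55 PM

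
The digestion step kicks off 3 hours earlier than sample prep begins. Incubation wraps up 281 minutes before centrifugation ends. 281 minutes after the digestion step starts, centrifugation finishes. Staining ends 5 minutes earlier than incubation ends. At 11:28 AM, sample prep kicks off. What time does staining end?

8:23 AM

The digestion step starts at 11:28 AM − 180 min = 8:28 AM.
Centrifugation ends at 8:28 AM + 281 min = 1:09 PM.
Incubation ends at 1:09 PM − 281 min = 8:28 AM.
Staining ends at 8:28 AM − 5 min = 8:23 AM.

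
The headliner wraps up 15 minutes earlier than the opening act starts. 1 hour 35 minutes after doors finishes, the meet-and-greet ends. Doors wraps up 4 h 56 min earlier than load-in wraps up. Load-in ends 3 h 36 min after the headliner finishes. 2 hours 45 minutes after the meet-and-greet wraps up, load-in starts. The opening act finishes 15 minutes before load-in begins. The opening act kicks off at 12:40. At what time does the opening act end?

The headliner ends at 12:40 − 15 min = 12:25.
Load-in ends at 12:25 + 216 min = 16:01.
Doors ends at 16:01 − 296 min = 11:05.
The meet-and-greet ends at 11:05 + 95 min = 12:40.
Load-in starts at 12:40 + 165 min = 15:25.
The opening act ends at 15:25 − 15 min = 15:10.

15:10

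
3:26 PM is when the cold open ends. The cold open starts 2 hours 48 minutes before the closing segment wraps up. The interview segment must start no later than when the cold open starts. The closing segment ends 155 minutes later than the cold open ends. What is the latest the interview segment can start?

3:13 PM

The closing segment ends at 3:26 PM + 155 min = 6:01 PM.
The cold open starts at 6:01 PM − 168 min = 3:13 PM.
The interview segment is bounded by the cold open, so the latest it can start is 3:13 PM.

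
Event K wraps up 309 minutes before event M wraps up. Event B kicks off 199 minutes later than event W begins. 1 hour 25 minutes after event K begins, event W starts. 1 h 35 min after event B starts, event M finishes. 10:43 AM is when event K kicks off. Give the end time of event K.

11:53 AM

Event W starts at 10:43 AM + 85 min = 12:08 PM.
Event B starts at 12:08 PM + 199 min = 3:27 PM.
Event M ends at 3:27 PM + 95 min = 5:02 PM.
Event K ends at 5:02 PM − 309 min = 11:53 AM.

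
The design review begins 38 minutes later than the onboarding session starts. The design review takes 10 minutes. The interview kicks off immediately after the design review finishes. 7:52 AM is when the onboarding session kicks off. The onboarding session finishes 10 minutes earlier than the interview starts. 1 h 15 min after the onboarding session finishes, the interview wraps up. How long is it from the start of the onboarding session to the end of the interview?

The design review starts at 7:52 AM + 38 min = 8:30 AM.
The design review ends at 8:30 AM + 10 min = 8:40 AM.
So the interview starts at 8:40 AM.
The onboarding session ends at 8:40 AM − 10 min = 8:30 AM.
The interview ends at 8:30 AM + 75 min = 9:45 AM.
From 7:52 AM to 9:45 AM is 113 minutes.

113 minutes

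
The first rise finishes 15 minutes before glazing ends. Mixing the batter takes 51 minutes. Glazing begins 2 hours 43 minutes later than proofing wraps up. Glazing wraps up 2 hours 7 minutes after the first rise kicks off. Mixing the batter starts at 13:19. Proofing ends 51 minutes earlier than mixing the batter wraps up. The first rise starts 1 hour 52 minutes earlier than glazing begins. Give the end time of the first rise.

Mixing the batter ends at 13:19 + 51 min = 14:10.
Proofing ends at 14:10 − 51 min = 13:19.
Glazing starts at 13:19 + 163 min = 16:02.
The first rise starts at 16:02 − 112 min = 14:10.
Glazing ends at 14:10 + 127 min = 16:17.
The first rise ends at 16:17 − 15 min = 16:02.

16:02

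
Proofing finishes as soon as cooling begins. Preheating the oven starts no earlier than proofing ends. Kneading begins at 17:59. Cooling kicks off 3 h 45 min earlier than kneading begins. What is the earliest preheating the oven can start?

Cooling starts at 17:59 − 225 min = 14:14.
So proofing ends at 14:14.
Preheating the oven is bounded by proofing, so the earliest it can start is 14:14.

14:14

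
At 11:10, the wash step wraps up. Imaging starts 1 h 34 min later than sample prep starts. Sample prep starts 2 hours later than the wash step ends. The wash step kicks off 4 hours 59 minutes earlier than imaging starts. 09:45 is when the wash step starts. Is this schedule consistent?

Sample prep starts at 11:10 + 120 min = 13:10.
Imaging starts at 13:10 + 94 min = 14:44.
The wash step starts at 14:44 − 299 min = 09:45.
That matches the stated 09:45, so the schedule is consistent.

Yes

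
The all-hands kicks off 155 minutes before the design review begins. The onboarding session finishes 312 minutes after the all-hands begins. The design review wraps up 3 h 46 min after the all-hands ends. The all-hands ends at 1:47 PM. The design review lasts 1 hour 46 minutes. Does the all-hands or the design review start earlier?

the all-hands

The design review ends at 1:47 PM + 226 min = 5:33 PM.
The design review starts at 5:33 PM − 106 min = 3:47 PM.
The all-hands starts at 3:47 PM − 155 min = 1:12 PM.
The all-hands starts at 1:12 PM and the design review starts at 3:47 PM, so the all-hands is first.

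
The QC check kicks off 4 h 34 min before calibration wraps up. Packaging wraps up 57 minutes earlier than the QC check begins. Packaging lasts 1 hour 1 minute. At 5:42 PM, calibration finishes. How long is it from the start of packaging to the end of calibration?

6 hours 32 minutes

The QC check starts at 5:42 PM − 274 min = 1:08 PM.
Packaging ends at 1:08 PM − 57 min = 12:11 PM.
Packaging starts at 12:11 PM − 61 min = 11:10 AM.
From 11:10 AM to 5:42 PM is 6 hours 32 minutes.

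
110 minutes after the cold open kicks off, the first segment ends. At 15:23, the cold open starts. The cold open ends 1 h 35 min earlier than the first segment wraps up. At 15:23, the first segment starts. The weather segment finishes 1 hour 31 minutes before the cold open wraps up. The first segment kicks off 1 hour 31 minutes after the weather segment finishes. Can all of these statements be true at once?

No

The first segment ends at 15:23 + 110 min = 17:13.
The cold open ends at 17:13 − 95 min = 15:38.
The weather segment ends at 15:38 − 91 min = 14:07.
The first segment starts at 14:07 + 91 min = 15:38.
But the first segment is also said to start at 15:23 — a 15-minute conflict.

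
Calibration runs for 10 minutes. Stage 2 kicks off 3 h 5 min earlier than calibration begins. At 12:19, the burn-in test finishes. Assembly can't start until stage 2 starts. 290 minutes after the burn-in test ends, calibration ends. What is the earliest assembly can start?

Calibration ends at 12:19 + 290 min = 17:09.
Calibration starts at 17:09 − 10 min = 16:59.
Stage 2 starts at 16:59 − 185 min = 13:54.
Assembly is bounded by stage 2, so the earliest it can start is 13:54.

13:54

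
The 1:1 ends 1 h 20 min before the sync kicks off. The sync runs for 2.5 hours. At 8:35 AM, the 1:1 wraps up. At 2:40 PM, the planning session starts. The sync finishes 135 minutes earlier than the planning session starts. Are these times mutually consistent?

Yes

The sync ends at 2:40 PM − 135 min = 12:25 PM.
The sync starts at 12:25 PM − 150 min = 9:55 AM.
The 1:1 ends at 9:55 AM − 80 min = 8:35 AM.
That matches the stated 8:35 AM, so the schedule is consistent.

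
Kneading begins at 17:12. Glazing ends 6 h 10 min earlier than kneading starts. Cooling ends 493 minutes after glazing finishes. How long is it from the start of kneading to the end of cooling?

Glazing ends at 17:12 − 370 min = 11:02.
Cooling ends at 11:02 + 493 min = 19:15.
From 17:12 to 19:15 is 2 h 3 min.

2 h 3 min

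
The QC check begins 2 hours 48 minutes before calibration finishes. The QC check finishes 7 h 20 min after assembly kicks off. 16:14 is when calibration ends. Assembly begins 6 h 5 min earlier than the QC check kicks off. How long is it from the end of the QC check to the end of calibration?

The QC check starts at 16:14 − 168 min = 13:26.
Assembly starts at 13:26 − 365 min = 07:21.
The QC check ends at 07:21 + 440 min = 14:41.
From 14:41 to 16:14 is 1 h 33 min.

1 h 33 min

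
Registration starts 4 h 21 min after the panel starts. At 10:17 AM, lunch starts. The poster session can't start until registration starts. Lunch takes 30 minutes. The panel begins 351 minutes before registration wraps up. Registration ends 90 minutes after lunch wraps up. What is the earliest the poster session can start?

10:47 AM

Lunch ends at 10:17 AM + 30 min = 10:47 AM.
Registration ends at 10:47 AM + 90 min = 12:17 PM.
The panel starts at 12:17 PM − 351 min = 6:26 AM.
Registration starts at 6:26 AM + 261 min = 10:47 AM.
The poster session is bounded by registration, so the earliest it can start is 10:47 AM.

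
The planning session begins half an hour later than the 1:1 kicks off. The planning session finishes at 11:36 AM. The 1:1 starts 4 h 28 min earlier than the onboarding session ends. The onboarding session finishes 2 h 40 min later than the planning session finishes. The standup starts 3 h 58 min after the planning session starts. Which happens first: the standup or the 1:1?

the 1:1

The onboarding session ends at 11:36 AM + 160 min = 2:16 PM.
The 1:1 starts at 2:16 PM − 268 min = 9:48 AM.
The planning session starts at 9:48 AM + 30 min = 10:18 AM.
The standup starts at 10:18 AM + 238 min = 2:16 PM.
The standup starts at 2:16 PM and the 1:1 starts at 9:48 AM, so the 1:1 is first.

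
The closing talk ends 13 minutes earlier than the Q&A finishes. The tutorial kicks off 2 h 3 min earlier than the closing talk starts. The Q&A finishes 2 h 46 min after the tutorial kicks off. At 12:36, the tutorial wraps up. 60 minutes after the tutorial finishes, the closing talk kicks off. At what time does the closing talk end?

14:06

The closing talk starts at 12:36 + 60 min = 13:36.
The tutorial starts at 13:36 − 123 min = 11:33.
The Q&A ends at 11:33 + 166 min = 14:19.
The closing talk ends at 14:19 − 13 min = 14:06.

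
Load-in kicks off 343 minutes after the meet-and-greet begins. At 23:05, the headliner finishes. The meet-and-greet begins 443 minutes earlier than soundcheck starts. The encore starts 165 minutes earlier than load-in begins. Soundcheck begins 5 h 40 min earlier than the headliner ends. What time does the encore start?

13:00

Soundcheck starts at 23:05 − 340 min = 17:25.
The meet-and-greet starts at 17:25 − 443 min = 10:02.
Load-in starts at 10:02 + 343 min = 15:45.
The encore starts at 15:45 − 165 min = 13:00.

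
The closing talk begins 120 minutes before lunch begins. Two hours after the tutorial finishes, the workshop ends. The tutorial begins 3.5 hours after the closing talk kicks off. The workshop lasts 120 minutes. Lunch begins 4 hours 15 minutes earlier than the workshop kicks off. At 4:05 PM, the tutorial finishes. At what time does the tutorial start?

The workshop ends at 4:05 PM + 120 min = 6:05 PM.
The workshop starts at 6:05 PM − 120 min = 4:05 PM.
Lunch starts at 4:05 PM − 255 min = 11:50 AM.
The closing talk starts at 11:50 AM − 120 min = 9:50 AM.
The tutorial starts at 9:50 AM + 210 min = 1:20 PM.

1:20 PM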